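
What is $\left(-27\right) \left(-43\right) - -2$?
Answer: $1163$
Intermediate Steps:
$\left(-27\right) \left(-43\right) - -2 = 1161 + \left(-17 + 19\right) = 1161 + 2 = 1163$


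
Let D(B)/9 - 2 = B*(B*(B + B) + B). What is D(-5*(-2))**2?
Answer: 357890724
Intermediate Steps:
D(B) = 18 + 9*B*(B + 2*B**2) (D(B) = 18 + 9*(B*(B*(B + B) + B)) = 18 + 9*(B*(B*(2*B) + B)) = 18 + 9*(B*(2*B**2 + B)) = 18 + 9*(B*(B + 2*B**2)) = 18 + 9*B*(B + 2*B**2))
D(-5*(-2))**2 = (18 + 9*(-5*(-2))**2 + 18*(-5*(-2))**3)**2 = (18 + 9*10**2 + 18*10**3)**2 = (18 + 9*100 + 18*1000)**2 = (18 + 900 + 18000)**2 = 18918**2 = 357890724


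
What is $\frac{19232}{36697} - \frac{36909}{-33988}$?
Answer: $\frac{2008106789}{1247257636} \approx 1.61$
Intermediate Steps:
$\frac{19232}{36697} - \frac{36909}{-33988} = 19232 \cdot \frac{1}{36697} - - \frac{36909}{33988} = \frac{19232}{36697} + \frac{36909}{33988} = \frac{2008106789}{1247257636}$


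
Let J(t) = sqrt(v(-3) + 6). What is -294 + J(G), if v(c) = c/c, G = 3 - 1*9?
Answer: -294 + sqrt(7) ≈ -291.35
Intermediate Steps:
G = -6 (G = 3 - 9 = -6)
v(c) = 1
J(t) = sqrt(7) (J(t) = sqrt(1 + 6) = sqrt(7))
-294 + J(G) = -294 + sqrt(7)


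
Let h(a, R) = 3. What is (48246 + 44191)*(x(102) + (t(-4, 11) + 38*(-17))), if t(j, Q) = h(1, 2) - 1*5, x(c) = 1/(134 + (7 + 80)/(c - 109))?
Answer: -2216241379/37 ≈ -5.9898e+7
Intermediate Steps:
x(c) = 1/(134 + 87/(-109 + c))
t(j, Q) = -2 (t(j, Q) = 3 - 1*5 = 3 - 5 = -2)
(48246 + 44191)*(x(102) + (t(-4, 11) + 38*(-17))) = (48246 + 44191)*((-109 + 102)/(-14519 + 134*102) + (-2 + 38*(-17))) = 92437*(-7/(-14519 + 13668) + (-2 - 646)) = 92437*(-7/(-851) - 648) = 92437*(-1/851*(-7) - 648) = 92437*(7/851 - 648) = 92437*(-551441/851) = -2216241379/37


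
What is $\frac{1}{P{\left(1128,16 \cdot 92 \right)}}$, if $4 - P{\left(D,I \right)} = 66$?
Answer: $- \frac{1}{62} \approx -0.016129$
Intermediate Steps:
$P{\left(D,I \right)} = -62$ ($P{\left(D,I \right)} = 4 - 66 = -62$)
$\frac{1}{P{\left(1128,16 \cdot 92 \right)}} = \frac{1}{-62} = - \frac{1}{62}$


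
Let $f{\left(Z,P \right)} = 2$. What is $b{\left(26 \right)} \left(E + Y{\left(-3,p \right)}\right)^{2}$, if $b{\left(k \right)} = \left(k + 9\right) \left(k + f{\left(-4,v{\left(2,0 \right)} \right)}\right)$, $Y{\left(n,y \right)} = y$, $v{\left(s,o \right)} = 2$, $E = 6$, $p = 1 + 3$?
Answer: $98000$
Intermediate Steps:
$p = 4$
$b{\left(k \right)} = \left(2 + k\right) \left(9 + k\right)$ ($b{\left(k \right)} = \left(k + 9\right) \left(k + 2\right) = \left(9 + k\right) \left(2 + k\right) = \left(2 + k\right) \left(9 + k\right)$)
$b{\left(26 \right)} \left(E + Y{\left(-3,p \right)}\right)^{2} = \left(18 + 26^{2} + 11 \cdot 26\right) \left(6 + 4\right)^{2} = \left(18 + 676 + 286\right) 10^{2} = 980 \cdot 100 = 98000$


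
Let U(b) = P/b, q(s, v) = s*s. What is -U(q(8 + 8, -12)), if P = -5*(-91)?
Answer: -455/256 ≈ -1.7773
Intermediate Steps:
q(s, v) = s²
P = 455
U(b) = 455/b
-U(q(8 + 8, -12)) = -455/((8 + 8)²) = -455/(16²) = -455/256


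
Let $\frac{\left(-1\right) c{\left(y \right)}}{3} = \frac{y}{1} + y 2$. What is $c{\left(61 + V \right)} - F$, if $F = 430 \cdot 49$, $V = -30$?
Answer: $-21349$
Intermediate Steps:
$c{\left(y \right)} = - 9 y$ ($c{\left(y \right)} = - 3 \left(\frac{y}{1} + y 2\right) = - 3 \left(y 1 + 2 y\right) = - 3 \left(y + 2 y\right) = - 3 \cdot 3 y = - 9 y$)
$F = 21070$
$c{\left(61 + V \right)} - F = - 9 \left(61 - 30\right) - 21070 = \left(-9\right) 31 - 21070 = -279 - 21070 = -21349$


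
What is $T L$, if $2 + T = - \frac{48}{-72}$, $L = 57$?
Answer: $-76$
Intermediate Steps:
$T = - \frac{4}{3}$ ($T = -2 - \frac{48}{-72} = -2 - - \frac{2}{3} = -2 + \frac{2}{3} = - \frac{4}{3} \approx -1.3333$)
$T L = \left(- \frac{4}{3}\right) 57 = -76$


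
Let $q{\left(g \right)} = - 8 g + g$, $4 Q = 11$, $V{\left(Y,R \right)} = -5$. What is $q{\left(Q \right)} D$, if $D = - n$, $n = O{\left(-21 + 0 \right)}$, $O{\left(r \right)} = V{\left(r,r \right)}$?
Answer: $- \frac{385}{4} \approx -96.25$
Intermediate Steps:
$O{\left(r \right)} = -5$
$n = -5$
$Q = \frac{11}{4}$ ($Q = \frac{1}{4} \cdot 11 = \frac{11}{4} \approx 2.75$)
$q{\left(g \right)} = - 7 g$
$D = 5$ ($D = \left(-1\right) \left(-5\right) = 5$)
$q{\left(Q \right)} D = \left(-7\right) \frac{11}{4} \cdot 5 = \left(- \frac{77}{4}\right) 5 = - \frac{385}{4}$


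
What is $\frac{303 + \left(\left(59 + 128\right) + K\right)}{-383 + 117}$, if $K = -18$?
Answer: $- \frac{236}{133} \approx -1.7744$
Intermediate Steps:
$\frac{303 + \left(\left(59 + 128\right) + K\right)}{-383 + 117} = \frac{303 + \left(\left(59 + 128\right) - 18\right)}{-383 + 117} = \frac{303 + \left(187 - 18\right)}{-266} = \left(303 + 169\right) \left(- \frac{1}{266}\right) = 472 \left(- \frac{1}{266}\right) = - \frac{236}{133}$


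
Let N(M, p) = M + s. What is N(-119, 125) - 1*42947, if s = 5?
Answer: -43061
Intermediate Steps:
N(M, p) = 5 + M (N(M, p) = M + 5 = 5 + M)
N(-119, 125) - 1*42947 = (5 - 119) - 1*42947 = -114 - 42947 = -43061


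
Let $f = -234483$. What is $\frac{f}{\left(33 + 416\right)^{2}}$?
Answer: $- \frac{234483}{201601} \approx -1.1631$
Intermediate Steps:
$\frac{f}{\left(33 + 416\right)^{2}} = - \frac{234483}{\left(33 + 416\right)^{2}} = - \frac{234483}{449^{2}} = - \frac{234483}{201601}$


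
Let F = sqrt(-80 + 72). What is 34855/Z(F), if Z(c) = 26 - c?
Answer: 453115/342 + 34855*I*sqrt(2)/342 ≈ 1324.9 + 144.13*I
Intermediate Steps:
F = 2*I*sqrt(2) (F = sqrt(-8) = 2*I*sqrt(2) ≈ 2.8284*I)
34855/Z(F) = 34855/(26 - 2*I*sqrt(2))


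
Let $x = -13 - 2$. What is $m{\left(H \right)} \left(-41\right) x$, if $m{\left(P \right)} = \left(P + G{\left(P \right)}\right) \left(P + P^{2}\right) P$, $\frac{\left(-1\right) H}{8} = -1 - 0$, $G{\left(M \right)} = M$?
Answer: $5667840$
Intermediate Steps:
$x = -15$ ($x = -13 - 2 = -15$)
$H = 8$ ($H = - 8 \left(-1 - 0\right) = - 8 \left(-1 + 0\right) = \left(-8\right) \left(-1\right) = 8$)
$m{\left(P \right)} = 2 P^{2} \left(P + P^{2}\right)$ ($m{\left(P \right)} = \left(P + P\right) \left(P + P^{2}\right) P = 2 P \left(P + P^{2}\right) P = 2 P^{2} \left(P + P^{2}\right)$)
$m{\left(H \right)} \left(-41\right) x = 2 \cdot 8^{3} \left(1 + 8\right) \left(-41\right) \left(-15\right) = 2 \cdot 512 \cdot 9 \left(-41\right) \left(-15\right) = 9216 \left(-41\right) \left(-15\right) = \left(-377856\right) \left(-15\right) = 5667840$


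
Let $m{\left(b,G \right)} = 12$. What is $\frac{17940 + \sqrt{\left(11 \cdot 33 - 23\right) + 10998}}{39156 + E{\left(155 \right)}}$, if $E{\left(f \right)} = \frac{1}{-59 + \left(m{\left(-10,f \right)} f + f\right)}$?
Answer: $\frac{35090640}{76589137} + \frac{1956 \sqrt{11338}}{76589137} \approx 0.46089$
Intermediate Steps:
$E{\left(f \right)} = \frac{1}{-59 + 13 f}$ ($E{\left(f \right)} = \frac{1}{-59 + \left(12 f + f\right)} = \frac{1}{-59 + 13 f}$)
$\frac{17940 + \sqrt{\left(11 \cdot 33 - 23\right) + 10998}}{39156 + E{\left(155 \right)}} = \frac{17940 + \sqrt{\left(11 \cdot 33 - 23\right) + 10998}}{39156 + \frac{1}{-59 + 13 \cdot 155}} = \frac{17940 + \sqrt{\left(363 - 23\right) + 10998}}{39156 + \frac{1}{-59 + 2015}} = \frac{17940 + \sqrt{340 + 10998}}{39156 + \frac{1}{1956}} = \frac{17940 + \sqrt{11338}}{39156 + \frac{1}{1956}} = \frac{17940 + \sqrt{11338}}{\frac{76589137}{1956}} = \left(17940 + \sqrt{11338}\right) \frac{1956}{76589137} = \frac{35090640}{76589137} + \frac{1956 \sqrt{11338}}{76589137}$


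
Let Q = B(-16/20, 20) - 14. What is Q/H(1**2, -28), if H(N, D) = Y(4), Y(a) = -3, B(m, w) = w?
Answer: -2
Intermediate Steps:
H(N, D) = -3
Q = 6 (Q = 20 - 14 = 6)
Q/H(1**2, -28) = 6/(-3) = 6*(-1/3) = -2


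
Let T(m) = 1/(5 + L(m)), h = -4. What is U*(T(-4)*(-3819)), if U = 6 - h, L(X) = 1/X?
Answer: -8040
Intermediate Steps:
U = 10 (U = 6 - 1*(-4) = 6 + 4 = 10)
T(m) = 1/(5 + 1/m)
U*(T(-4)*(-3819)) = 10*(-4/(1 + 5*(-4))*(-3819)) = 10*(-4/(1 - 20)*(-3819)) = 10*(-4/(-19)*(-3819)) = 10*(-4*(-1/19)*(-3819)) = 10*((4/19)*(-3819)) = 10*(-804) = -8040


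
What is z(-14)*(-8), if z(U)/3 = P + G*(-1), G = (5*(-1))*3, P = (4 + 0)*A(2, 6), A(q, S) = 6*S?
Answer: -3816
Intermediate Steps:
P = 144 (P = (4 + 0)*(6*6) = 4*36 = 144)
G = -15 (G = -5*3 = -15)
z(U) = 477 (z(U) = 3*(144 - 15*(-1)) = 3*(144 + 15) = 3*159 = 477)
z(-14)*(-8) = 477*(-8) = -3816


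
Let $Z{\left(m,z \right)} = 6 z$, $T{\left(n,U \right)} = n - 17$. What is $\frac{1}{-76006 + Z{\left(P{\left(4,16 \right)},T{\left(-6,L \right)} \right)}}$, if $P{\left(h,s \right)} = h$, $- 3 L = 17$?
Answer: $- \frac{1}{76144} \approx -1.3133 \cdot 10^{-5}$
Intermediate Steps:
$L = - \frac{17}{3}$ ($L = \left(- \frac{1}{3}\right) 17 = - \frac{17}{3} \approx -5.6667$)
$T{\left(n,U \right)} = -17 + n$
$\frac{1}{-76006 + Z{\left(P{\left(4,16 \right)},T{\left(-6,L \right)} \right)}} = \frac{1}{-76006 + 6 \left(-17 - 6\right)} = \frac{1}{-76006 + 6 \left(-23\right)} = \frac{1}{-76006 - 138} = \frac{1}{-76144} = - \frac{1}{76144}$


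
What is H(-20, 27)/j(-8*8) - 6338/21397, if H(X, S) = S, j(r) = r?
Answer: -983351/1369408 ≈ -0.71808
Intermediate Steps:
H(-20, 27)/j(-8*8) - 6338/21397 = 27/((-8*8)) - 6338/21397 = 27/(-64) - 6338*1/21397 = 27*(-1/64) - 6338/21397 = -27/64 - 6338/21397 = -983351/1369408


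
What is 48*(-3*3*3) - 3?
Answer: -1299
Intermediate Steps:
48*(-3*3*3) - 3 = 48*(-9*3) - 3 = 48*(-27) - 3 = -1296 - 3 = -1299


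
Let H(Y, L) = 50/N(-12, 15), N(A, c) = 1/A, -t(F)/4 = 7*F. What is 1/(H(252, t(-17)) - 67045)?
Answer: -1/67645 ≈ -1.4783e-5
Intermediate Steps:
t(F) = -28*F
H(Y, L) = -600 (H(Y, L) = 50/(1/(-12)) = 50/(-1/12) = 50*(-12) = -600)
1/(H(252, t(-17)) - 67045) = 1/(-600 - 67045) = 1/(-67645) = -1/67645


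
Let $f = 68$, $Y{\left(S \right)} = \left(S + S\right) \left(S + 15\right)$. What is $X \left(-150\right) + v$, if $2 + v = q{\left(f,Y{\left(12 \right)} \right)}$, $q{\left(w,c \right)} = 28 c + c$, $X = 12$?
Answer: $16990$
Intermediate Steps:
$Y{\left(S \right)} = 2 S \left(15 + S\right)$
$q{\left(w,c \right)} = 29 c$
$v = 18790$ ($v = -2 + 29 \cdot 2 \cdot 12 \left(15 + 12\right) = -2 + 29 \cdot 2 \cdot 12 \cdot 27 = -2 + 29 \cdot 648 = -2 + 18792 = 18790$)
$X \left(-150\right) + v = 12 \left(-150\right) + 18790 = -1800 + 18790 = 16990$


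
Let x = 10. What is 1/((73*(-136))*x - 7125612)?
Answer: -1/7224892 ≈ -1.3841e-7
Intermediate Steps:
1/((73*(-136))*x - 7125612) = 1/((73*(-136))*10 - 7125612) = 1/(-9928*10 - 7125612) = 1/(-99280 - 7125612) = 1/(-7224892) = -1/7224892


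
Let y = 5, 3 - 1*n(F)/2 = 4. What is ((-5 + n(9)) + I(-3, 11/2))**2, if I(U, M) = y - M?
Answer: 225/4 ≈ 56.250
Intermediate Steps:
n(F) = -2 (n(F) = 6 - 2*4 = 6 - 8 = -2)
I(U, M) = 5 - M
((-5 + n(9)) + I(-3, 11/2))**2 = ((-5 - 2) + (5 - 11/2))**2 = (-7 + (5 - 11/2))**2 = (-7 - 1/2)**2 = (-15/2)**2 = 225/4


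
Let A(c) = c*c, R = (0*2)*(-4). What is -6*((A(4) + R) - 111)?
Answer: 570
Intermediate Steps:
R = 0 (R = 0*(-4) = 0)
A(c) = c**2
-6*((A(4) + R) - 111) = -6*((4**2 + 0) - 111) = -6*((16 + 0) - 111) = -6*(16 - 111) = -6*(-95) = 570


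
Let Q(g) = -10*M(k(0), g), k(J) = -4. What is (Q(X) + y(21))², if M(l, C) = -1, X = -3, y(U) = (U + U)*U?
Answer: 795664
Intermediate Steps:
y(U) = 2*U² (y(U) = (2*U)*U = 2*U²)
Q(g) = 10 (Q(g) = -10*(-1) = 10)
(Q(X) + y(21))² = (10 + 2*21²)² = (10 + 2*441)² = (10 + 882)² = 892² = 795664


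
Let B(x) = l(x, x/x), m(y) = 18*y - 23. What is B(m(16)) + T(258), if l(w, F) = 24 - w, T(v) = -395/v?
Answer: -62573/258 ≈ -242.53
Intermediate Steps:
m(y) = -23 + 18*y
B(x) = 24 - x
B(m(16)) + T(258) = (24 - (-23 + 18*16)) - 395/258 = (24 - (-23 + 288)) - 395*1/258 = (24 - 1*265) - 395/258 = (24 - 265) - 395/258 = -241 - 395/258 = -62573/258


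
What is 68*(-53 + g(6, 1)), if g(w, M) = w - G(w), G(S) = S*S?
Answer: -5644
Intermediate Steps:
G(S) = S²
g(w, M) = w - w²
68*(-53 + g(6, 1)) = 68*(-53 + 6*(1 - 1*6)) = 68*(-53 + 6*(1 - 6)) = 68*(-53 + 6*(-5)) = 68*(-53 - 30) = 68*(-83) = -5644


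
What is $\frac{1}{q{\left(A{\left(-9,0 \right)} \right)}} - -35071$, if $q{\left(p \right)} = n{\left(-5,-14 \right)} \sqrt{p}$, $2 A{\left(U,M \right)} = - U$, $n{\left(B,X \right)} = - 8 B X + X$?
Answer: $35071 - \frac{\sqrt{2}}{1722} \approx 35071.0$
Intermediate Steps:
$n{\left(B,X \right)} = X - 8 B X$ ($n{\left(B,X \right)} = - 8 B X + X = X - 8 B X$)
$A{\left(U,M \right)} = - \frac{U}{2}$ ($A{\left(U,M \right)} = \frac{\left(-1\right) U}{2} = - \frac{U}{2}$)
$q{\left(p \right)} = - 574 \sqrt{p}$ ($q{\left(p \right)} = - 14 \left(1 - -40\right) \sqrt{p} = - 14 \left(1 + 40\right) \sqrt{p} = \left(-14\right) 41 \sqrt{p} = - 574 \sqrt{p}$)
$\frac{1}{q{\left(A{\left(-9,0 \right)} \right)}} - -35071 = \frac{1}{\left(-574\right) \sqrt{\left(- \frac{1}{2}\right) \left(-9\right)}} - -35071 = \frac{1}{\left(-574\right) \sqrt{\frac{9}{2}}} + 35071 = \frac{1}{\left(-574\right) \frac{3 \sqrt{2}}{2}} + 35071 = \frac{1}{\left(-861\right) \sqrt{2}} + 35071 = - \frac{\sqrt{2}}{1722} + 35071 = 35071 - \frac{\sqrt{2}}{1722}$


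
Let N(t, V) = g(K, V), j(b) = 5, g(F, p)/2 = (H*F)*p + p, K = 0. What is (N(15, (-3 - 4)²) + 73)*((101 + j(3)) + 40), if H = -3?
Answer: 24966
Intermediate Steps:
g(F, p) = 2*p - 6*F*p (g(F, p) = 2*((-3*F)*p + p) = 2*(-3*F*p + p) = 2*(p - 3*F*p) = 2*p - 6*F*p)
N(t, V) = 2*V (N(t, V) = 2*V*(1 - 3*0) = 2*V*(1 + 0) = 2*V*1 = 2*V)
(N(15, (-3 - 4)²) + 73)*((101 + j(3)) + 40) = (2*(-3 - 4)² + 73)*((101 + 5) + 40) = (2*(-7)² + 73)*(106 + 40) = (2*49 + 73)*146 = (98 + 73)*146 = 171*146 = 24966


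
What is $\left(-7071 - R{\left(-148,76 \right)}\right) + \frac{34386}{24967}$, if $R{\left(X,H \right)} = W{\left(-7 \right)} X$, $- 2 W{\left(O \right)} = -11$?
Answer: $- \frac{156184133}{24967} \approx -6255.6$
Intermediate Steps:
$W{\left(O \right)} = \frac{11}{2}$ ($W{\left(O \right)} = \left(- \frac{1}{2}\right) \left(-11\right) = \frac{11}{2}$)
$R{\left(X,H \right)} = \frac{11 X}{2}$
$\left(-7071 - R{\left(-148,76 \right)}\right) + \frac{34386}{24967} = \left(-7071 - \frac{11}{2} \left(-148\right)\right) + \frac{34386}{24967} = \left(-7071 - -814\right) + 34386 \cdot \frac{1}{24967} = \left(-7071 + 814\right) + \frac{34386}{24967} = -6257 + \frac{34386}{24967} = - \frac{156184133}{24967}$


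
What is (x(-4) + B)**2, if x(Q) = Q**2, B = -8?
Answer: 64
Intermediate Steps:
(x(-4) + B)**2 = ((-4)**2 - 8)**2 = (16 - 8)**2 = 8**2 = 64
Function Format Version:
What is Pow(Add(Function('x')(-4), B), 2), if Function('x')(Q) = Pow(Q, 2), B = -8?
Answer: 64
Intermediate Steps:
Pow(Add(Function('x')(-4), B), 2) = Pow(Add(Pow(-4, 2), -8), 2) = Pow(Add(16, -8), 2) = Pow(8, 2) = 64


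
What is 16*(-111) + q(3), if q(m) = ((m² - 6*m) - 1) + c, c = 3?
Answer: -1783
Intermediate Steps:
q(m) = 2 + m² - 6*m (q(m) = ((m² - 6*m) - 1) + 3 = (-1 + m² - 6*m) + 3 = 2 + m² - 6*m)
16*(-111) + q(3) = 16*(-111) + (2 + 3² - 6*3) = -1776 + (2 + 9 - 18) = -1776 - 7 = -1783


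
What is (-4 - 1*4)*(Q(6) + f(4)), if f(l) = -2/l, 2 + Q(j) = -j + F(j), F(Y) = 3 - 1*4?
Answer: 76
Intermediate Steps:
F(Y) = -1 (F(Y) = 3 - 4 = -1)
Q(j) = -3 - j (Q(j) = -2 + (-j - 1) = -2 + (-1 - j) = -3 - j)
(-4 - 1*4)*(Q(6) + f(4)) = (-4 - 1*4)*((-3 - 1*6) - 2/4) = (-4 - 4)*((-3 - 6) - 2*¼) = -8*(-9 - ½) = -8*(-19/2) = 76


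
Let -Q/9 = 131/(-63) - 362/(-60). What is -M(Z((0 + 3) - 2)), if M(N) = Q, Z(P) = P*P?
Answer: 2491/70 ≈ 35.586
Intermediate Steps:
Z(P) = P**2
Q = -2491/70 (Q = -9*(131/(-63) - 362/(-60)) = -9*(131*(-1/63) - 362*(-1/60)) = -9*(-131/63 + 181/30) = -9*2491/630 = -2491/70 ≈ -35.586)
M(N) = -2491/70
-M(Z((0 + 3) - 2)) = -1*(-2491/70) = 2491/70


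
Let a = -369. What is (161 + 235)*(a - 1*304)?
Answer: -266508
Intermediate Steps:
(161 + 235)*(a - 1*304) = (161 + 235)*(-369 - 1*304) = 396*(-369 - 304) = 396*(-673) = -266508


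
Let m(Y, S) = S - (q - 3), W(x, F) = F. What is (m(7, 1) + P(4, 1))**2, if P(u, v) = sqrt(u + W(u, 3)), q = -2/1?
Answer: (6 + sqrt(7))**2 ≈ 74.749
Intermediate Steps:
q = -2 (q = -2*1 = -2)
P(u, v) = sqrt(3 + u) (P(u, v) = sqrt(u + 3) = sqrt(3 + u))
m(Y, S) = 5 + S (m(Y, S) = S - (-2 - 3) = S - 1*(-5) = S + 5 = 5 + S)
(m(7, 1) + P(4, 1))**2 = ((5 + 1) + sqrt(3 + 4))**2 = (6 + sqrt(7))**2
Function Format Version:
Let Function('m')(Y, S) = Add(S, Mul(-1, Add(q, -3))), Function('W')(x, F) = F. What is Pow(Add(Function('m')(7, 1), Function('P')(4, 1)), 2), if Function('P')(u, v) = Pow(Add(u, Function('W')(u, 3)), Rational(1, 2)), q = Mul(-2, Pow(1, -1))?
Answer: Pow(Add(6, Pow(7, Rational(1, 2))), 2) ≈ 74.749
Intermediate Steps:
q = -2 (q = Mul(-2, 1) = -2)
Function('P')(u, v) = Pow(Add(3, u), Rational(1, 2)) (Function('P')(u, v) = Pow(Add(u, 3), Rational(1, 2)) = Pow(Add(3, u), Rational(1, 2)))
Function('m')(Y, S) = Add(5, S) (Function('m')(Y, S) = Add(S, Mul(-1, Add(-2, -3))) = Add(S, Mul(-1, -5)) = Add(S, 5) = Add(5, S))
Pow(Add(Function('m')(7, 1), Function('P')(4, 1)), 2) = Pow(Add(Add(5, 1), Pow(Add(3, 4), Rational(1, 2))), 2) = Pow(Add(6, Pow(7, Rational(1, 2))), 2)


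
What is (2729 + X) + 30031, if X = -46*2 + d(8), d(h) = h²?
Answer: 32732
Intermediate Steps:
X = -28 (X = -46*2 + 8² = -92 + 64 = -28)
(2729 + X) + 30031 = (2729 - 28) + 30031 = 2701 + 30031 = 32732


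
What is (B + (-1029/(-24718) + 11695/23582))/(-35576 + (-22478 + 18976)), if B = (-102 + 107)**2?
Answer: -1240486649/1898213446194 ≈ -0.00065350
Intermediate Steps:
B = 25 (B = 5**2 = 25)
(B + (-1029/(-24718) + 11695/23582))/(-35576 + (-22478 + 18976)) = (25 + (-1029/(-24718) + 11695/23582))/(-35576 + (-22478 + 18976)) = (25 + (-1029*(-1/24718) + 11695*(1/23582)))/(-35576 - 3502) = (25 + (1029/24718 + 11695/23582))/(-39078) = (25 + 78335722/145724969)*(-1/39078) = (3721459947/145724969)*(-1/39078) = -1240486649/1898213446194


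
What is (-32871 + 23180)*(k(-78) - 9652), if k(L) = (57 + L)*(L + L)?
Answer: 61789816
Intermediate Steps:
k(L) = 2*L*(57 + L) (k(L) = (57 + L)*(2*L) = 2*L*(57 + L))
(-32871 + 23180)*(k(-78) - 9652) = (-32871 + 23180)*(2*(-78)*(57 - 78) - 9652) = -9691*(2*(-78)*(-21) - 9652) = -9691*(3276 - 9652) = -9691*(-6376) = 61789816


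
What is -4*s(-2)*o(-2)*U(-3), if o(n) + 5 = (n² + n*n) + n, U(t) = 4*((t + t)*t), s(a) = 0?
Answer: 0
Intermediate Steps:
U(t) = 8*t² (U(t) = 4*((2*t)*t) = 4*(2*t²) = 8*t²)
o(n) = -5 + n + 2*n² (o(n) = -5 + ((n² + n*n) + n) = -5 + ((n² + n²) + n) = -5 + (2*n² + n) = -5 + (n + 2*n²) = -5 + n + 2*n²)
-4*s(-2)*o(-2)*U(-3) = -4*0*(-5 - 2 + 2*(-2)²)*8*(-3)² = -4*0*(-5 - 2 + 2*4)*8*9 = -4*0*(-5 - 2 + 8)*72 = -4*0*1*72 = -0*72 = -4*0 = 0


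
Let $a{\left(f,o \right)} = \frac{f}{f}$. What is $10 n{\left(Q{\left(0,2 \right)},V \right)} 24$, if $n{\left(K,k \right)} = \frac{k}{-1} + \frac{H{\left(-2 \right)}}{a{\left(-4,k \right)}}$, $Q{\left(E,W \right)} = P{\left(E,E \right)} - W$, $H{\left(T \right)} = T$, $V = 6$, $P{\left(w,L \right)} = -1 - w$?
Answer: $-1920$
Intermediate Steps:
$a{\left(f,o \right)} = 1$
$Q{\left(E,W \right)} = -1 - E - W$ ($Q{\left(E,W \right)} = \left(-1 - E\right) - W = -1 - E - W$)
$n{\left(K,k \right)} = -2 - k$ ($n{\left(K,k \right)} = \frac{k}{-1} - \frac{2}{1} = k \left(-1\right) - 2 = - k - 2 = -2 - k$)
$10 n{\left(Q{\left(0,2 \right)},V \right)} 24 = 10 \left(-2 - 6\right) 24 = 10 \left(-8\right) 24 = \left(-80\right) 24 = -1920$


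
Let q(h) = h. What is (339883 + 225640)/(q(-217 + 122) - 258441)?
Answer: -565523/258536 ≈ -2.1874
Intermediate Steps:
(339883 + 225640)/(q(-217 + 122) - 258441) = (339883 + 225640)/((-217 + 122) - 258441) = 565523/(-95 - 258441) = 565523/(-258536) = 565523*(-1/258536) = -565523/258536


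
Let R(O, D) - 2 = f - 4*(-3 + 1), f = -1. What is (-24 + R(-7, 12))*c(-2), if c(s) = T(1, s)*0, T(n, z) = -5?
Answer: 0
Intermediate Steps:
R(O, D) = 9 (R(O, D) = 2 + (-1 - 4*(-3 + 1)) = 2 + (-1 - 4*(-2)) = 2 + (-1 + 8) = 2 + 7 = 9)
c(s) = 0 (c(s) = -5*0 = 0)
(-24 + R(-7, 12))*c(-2) = (-24 + 9)*0 = -15*0 = 0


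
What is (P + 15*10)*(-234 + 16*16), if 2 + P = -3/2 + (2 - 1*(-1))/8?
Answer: 12925/4 ≈ 3231.3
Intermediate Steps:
P = -25/8 (P = -2 + (-3/2 + (2 - 1*(-1))/8) = -2 + (-3*½ + (2 + 1)*(⅛)) = -2 + (-3/2 + 3*(⅛)) = -2 + (-3/2 + 3/8) = -2 - 9/8 = -25/8 ≈ -3.1250)
(P + 15*10)*(-234 + 16*16) = (-25/8 + 15*10)*(-234 + 16*16) = (-25/8 + 150)*(-234 + 256) = (1175/8)*22 = 12925/4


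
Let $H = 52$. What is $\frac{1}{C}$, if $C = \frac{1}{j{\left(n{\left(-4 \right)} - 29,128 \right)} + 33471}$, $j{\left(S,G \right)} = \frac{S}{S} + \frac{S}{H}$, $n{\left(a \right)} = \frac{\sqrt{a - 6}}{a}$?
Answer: $\frac{1740515}{52} - \frac{i \sqrt{10}}{208} \approx 33471.0 - 0.015203 i$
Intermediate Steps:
$n{\left(a \right)} = \frac{\sqrt{-6 + a}}{a}$
$j{\left(S,G \right)} = 1 + \frac{S}{52}$ ($j{\left(S,G \right)} = \frac{S}{S} + \frac{S}{52} = 1 + S \frac{1}{52} = 1 + \frac{S}{52}$)
$C = \frac{1}{\frac{1740515}{52} - \frac{i \sqrt{10}}{208}}$ ($C = \frac{1}{\left(1 + \frac{\frac{\sqrt{-6 - 4}}{-4} - 29}{52}\right) + 33471} = \frac{1}{\left(1 + \frac{- \frac{\sqrt{-10}}{4} - 29}{52}\right) + 33471} = \frac{1}{\left(1 + \frac{- \frac{i \sqrt{10}}{4} - 29}{52}\right) + 33471} = \frac{1}{\left(1 + \frac{-29 - \frac{i \sqrt{10}}{4}}{52}\right) + 33471} = \frac{1}{\left(1 - \left(\frac{29}{52} + \frac{i \sqrt{10}}{208}\right)\right) + 33471} = \frac{1}{\left(\frac{23}{52} - \frac{i \sqrt{10}}{208}\right) + 33471} = \frac{1}{\frac{1740515}{52} - \frac{i \sqrt{10}}{208}} \approx 2.9876 \cdot 10^{-5} + 1.0 \cdot 10^{-11} i$)
$\frac{1}{C} = \frac{1}{\frac{144810848}{4847027944361} + \frac{104 i \sqrt{10}}{24235139721805}}$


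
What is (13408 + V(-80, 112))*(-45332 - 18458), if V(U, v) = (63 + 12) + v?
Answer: -867225050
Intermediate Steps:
V(U, v) = 75 + v
(13408 + V(-80, 112))*(-45332 - 18458) = (13408 + (75 + 112))*(-45332 - 18458) = (13408 + 187)*(-63790) = 13595*(-63790) = -867225050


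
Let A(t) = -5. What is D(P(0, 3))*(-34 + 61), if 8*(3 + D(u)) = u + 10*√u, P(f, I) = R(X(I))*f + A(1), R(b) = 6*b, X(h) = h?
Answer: -783/8 + 135*I*√5/4 ≈ -97.875 + 75.467*I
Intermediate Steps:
P(f, I) = -5 + 6*I*f (P(f, I) = (6*I)*f - 5 = 6*I*f - 5 = -5 + 6*I*f)
D(u) = -3 + u/8 + 5*√u/4 (D(u) = -3 + (u + 10*√u)/8 = -3 + (u/8 + 5*√u/4) = -3 + u/8 + 5*√u/4)
D(P(0, 3))*(-34 + 61) = (-3 + (-5 + 6*3*0)/8 + 5*√(-5 + 6*3*0)/4)*(-34 + 61) = (-3 + (-5 + 0)/8 + 5*√(-5 + 0)/4)*27 = (-3 + (⅛)*(-5) + 5*√(-5)/4)*27 = (-3 - 5/8 + 5*(I*√5)/4)*27 = (-3 - 5/8 + 5*I*√5/4)*27 = (-29/8 + 5*I*√5/4)*27 = -783/8 + 135*I*√5/4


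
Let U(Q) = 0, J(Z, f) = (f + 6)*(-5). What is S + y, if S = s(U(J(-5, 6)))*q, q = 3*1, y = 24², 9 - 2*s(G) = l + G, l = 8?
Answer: 1155/2 ≈ 577.50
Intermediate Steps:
J(Z, f) = -30 - 5*f (J(Z, f) = (6 + f)*(-5) = -30 - 5*f)
s(G) = ½ - G/2 (s(G) = 9/2 - (8 + G)/2 = 9/2 + (-4 - G/2) = ½ - G/2)
y = 576
q = 3
S = 3/2 (S = (½ - ½*0)*3 = (½ + 0)*3 = (½)*3 = 3/2 ≈ 1.5000)
S + y = 3/2 + 576 = 1155/2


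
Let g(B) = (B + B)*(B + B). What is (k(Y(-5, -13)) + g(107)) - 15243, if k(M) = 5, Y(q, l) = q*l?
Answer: 30558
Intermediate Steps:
Y(q, l) = l*q
g(B) = 4*B² (g(B) = (2*B)*(2*B) = 4*B²)
(k(Y(-5, -13)) + g(107)) - 15243 = (5 + 4*107²) - 15243 = (5 + 4*11449) - 15243 = (5 + 45796) - 15243 = 45801 - 15243 = 30558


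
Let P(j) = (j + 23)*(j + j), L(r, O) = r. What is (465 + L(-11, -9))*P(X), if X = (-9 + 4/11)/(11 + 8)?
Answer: -1125920/121 ≈ -9305.1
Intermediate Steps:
X = -5/11 (X = (-9 + 4*(1/11))/19 = (-9 + 4/11)*(1/19) = -95/11*1/19 = -5/11 ≈ -0.45455)
P(j) = 2*j*(23 + j) (P(j) = (23 + j)*(2*j) = 2*j*(23 + j))
(465 + L(-11, -9))*P(X) = (465 - 11)*(2*(-5/11)*(23 - 5/11)) = 454*(2*(-5/11)*(248/11)) = 454*(-2480/121) = -1125920/121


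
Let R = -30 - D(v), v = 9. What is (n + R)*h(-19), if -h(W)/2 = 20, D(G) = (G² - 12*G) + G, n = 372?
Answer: -14400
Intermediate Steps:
D(G) = G² - 11*G
R = -12 (R = -30 - 9*(-11 + 9) = -30 - 9*(-2) = -30 - 1*(-18) = -30 + 18 = -12)
h(W) = -40 (h(W) = -2*20 = -40)
(n + R)*h(-19) = (372 - 12)*(-40) = 360*(-40) = -14400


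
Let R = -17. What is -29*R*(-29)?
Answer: -14297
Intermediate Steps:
-29*R*(-29) = -29*(-17)*(-29) = 493*(-29) = -14297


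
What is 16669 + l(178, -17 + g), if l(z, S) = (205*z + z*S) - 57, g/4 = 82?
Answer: 108460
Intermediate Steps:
g = 328 (g = 4*82 = 328)
l(z, S) = -57 + 205*z + S*z (l(z, S) = (205*z + S*z) - 57 = -57 + 205*z + S*z)
16669 + l(178, -17 + g) = 16669 + (-57 + 205*178 + (-17 + 328)*178) = 16669 + (-57 + 36490 + 311*178) = 16669 + (-57 + 36490 + 55358) = 16669 + 91791 = 108460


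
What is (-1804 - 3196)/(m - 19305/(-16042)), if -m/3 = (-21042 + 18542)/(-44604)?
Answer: -4586778000/949699 ≈ -4829.7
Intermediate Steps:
m = -625/3717 (m = -3*(-21042 + 18542)/(-44604) = -(-7500)*(-1)/44604 = -3*625/11151 = -625/3717 ≈ -0.16815)
(-1804 - 3196)/(m - 19305/(-16042)) = (-1804 - 3196)/(-625/3717 - 19305/(-16042)) = -5000/(-625/3717 - 19305*(-1/16042)) = -5000/(-625/3717 + 1485/1234) = -5000/4748495/4586778 = -5000*4586778/4748495 = -4586778000/949699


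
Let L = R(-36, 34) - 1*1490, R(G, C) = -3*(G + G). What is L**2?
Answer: 1623076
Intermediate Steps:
R(G, C) = -6*G
L = -1274 (L = -6*(-36) - 1*1490 = 216 - 1490 = -1274)
L**2 = (-1274)**2 = 1623076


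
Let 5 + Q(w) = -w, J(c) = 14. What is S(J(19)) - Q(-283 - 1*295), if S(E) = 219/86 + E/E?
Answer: -48973/86 ≈ -569.45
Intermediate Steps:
Q(w) = -5 - w
S(E) = 305/86 (S(E) = 219*(1/86) + 1 = 219/86 + 1 = 305/86)
S(J(19)) - Q(-283 - 1*295) = 305/86 - (-5 - (-283 - 1*295)) = 305/86 - (-5 - (-283 - 295)) = 305/86 - (-5 - 1*(-578)) = 305/86 - (-5 + 578) = 305/86 - 1*573 = 305/86 - 573 = -48973/86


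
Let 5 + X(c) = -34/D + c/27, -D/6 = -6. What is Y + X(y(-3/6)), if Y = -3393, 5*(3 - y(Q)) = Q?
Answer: -458842/135 ≈ -3398.8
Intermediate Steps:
y(Q) = 3 - Q/5
D = 36 (D = -6*(-6) = 36)
X(c) = -107/18 + c/27 (X(c) = -5 + (-34/36 + c/27) = -5 + (-34*1/36 + c*(1/27)) = -5 + (-17/18 + c/27) = -107/18 + c/27)
Y + X(y(-3/6)) = -3393 + (-107/18 + (3 - (-3)/(5*6))/27) = -3393 + (-107/18 + (3 - ⅕*(-½))/27) = -3393 + (-107/18 + (3 + ⅒)/27) = -3393 + (-107/18 + (1/27)*(31/10)) = -3393 + (-107/18 + 31/270) = -3393 - 787/135 = -458842/135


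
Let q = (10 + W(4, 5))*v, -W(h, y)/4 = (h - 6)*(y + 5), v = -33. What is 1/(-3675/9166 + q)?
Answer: -9166/27226695 ≈ -0.00033665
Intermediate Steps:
W(h, y) = -4*(-6 + h)*(5 + y) (W(h, y) = -4*(h - 6)*(y + 5) = -4*(-6 + h)*(5 + y))
q = -2970 (q = (10 + (120 - 20*4 + 24*5 - 4*4*5))*(-33) = (10 + (120 - 80 + 120 - 80))*(-33) = (10 + 80)*(-33) = 90*(-33) = -2970)
1/(-3675/9166 + q) = 1/(-3675/9166 - 2970) = 1/(-27226695/9166) = -9166/27226695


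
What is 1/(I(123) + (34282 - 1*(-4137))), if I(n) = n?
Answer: 1/38542 ≈ 2.5946e-5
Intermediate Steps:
1/(I(123) + (34282 - 1*(-4137))) = 1/(123 + (34282 - 1*(-4137))) = 1/(123 + (34282 + 4137)) = 1/(123 + 38419) = 1/38542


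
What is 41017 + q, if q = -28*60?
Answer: 39337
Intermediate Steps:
q = -1680
41017 + q = 41017 - 1680 = 39337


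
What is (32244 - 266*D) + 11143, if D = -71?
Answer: 62273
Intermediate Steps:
(32244 - 266*D) + 11143 = (32244 - 266*(-71)) + 11143 = (32244 + 18886) + 11143 = 51130 + 11143 = 62273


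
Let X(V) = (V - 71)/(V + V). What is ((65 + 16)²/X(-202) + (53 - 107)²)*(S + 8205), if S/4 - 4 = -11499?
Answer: -43399848600/91 ≈ -4.7692e+8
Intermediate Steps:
S = -45980 (S = 16 + 4*(-11499) = 16 - 45996 = -45980)
X(V) = (-71 + V)/(2*V) (X(V) = (-71 + V)/((2*V)) = (-71 + V)*(1/(2*V)) = (-71 + V)/(2*V))
((65 + 16)²/X(-202) + (53 - 107)²)*(S + 8205) = ((65 + 16)²/(((½)*(-71 - 202)/(-202))) + (53 - 107)²)*(-45980 + 8205) = (81²/(((½)*(-1/202)*(-273))) + (-54)²)*(-37775) = (6561/(273/404) + 2916)*(-37775) = (6561*(404/273) + 2916)*(-37775) = (883548/91 + 2916)*(-37775) = (1148904/91)*(-37775) = -43399848600/91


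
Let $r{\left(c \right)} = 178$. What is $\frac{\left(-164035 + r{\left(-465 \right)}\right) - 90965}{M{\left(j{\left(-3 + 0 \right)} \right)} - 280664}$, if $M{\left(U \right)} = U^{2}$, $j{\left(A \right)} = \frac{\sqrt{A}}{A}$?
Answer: $\frac{764466}{841993} \approx 0.90792$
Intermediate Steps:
$j{\left(A \right)} = \frac{1}{\sqrt{A}}$
$\frac{\left(-164035 + r{\left(-465 \right)}\right) - 90965}{M{\left(j{\left(-3 + 0 \right)} \right)} - 280664} = \frac{\left(-164035 + 178\right) - 90965}{\left(\frac{1}{\sqrt{-3 + 0}}\right)^{2} - 280664} = \frac{-163857 - 90965}{\left(\frac{1}{\sqrt{-3}}\right)^{2} - 280664} = - \frac{254822}{\left(- \frac{i \sqrt{3}}{3}\right)^{2} - 280664} = - \frac{254822}{- \frac{1}{3} - 280664} = - \frac{254822}{- \frac{841993}{3}} = \left(-254822\right) \left(- \frac{3}{841993}\right) = \frac{764466}{841993}$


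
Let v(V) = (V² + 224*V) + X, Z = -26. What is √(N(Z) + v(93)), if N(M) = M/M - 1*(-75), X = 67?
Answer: 46*√14 ≈ 172.12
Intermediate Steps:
N(M) = 76 (N(M) = 1 + 75 = 76)
v(V) = 67 + V² + 224*V (v(V) = (V² + 224*V) + 67 = 67 + V² + 224*V)
√(N(Z) + v(93)) = √(76 + (67 + 93² + 224*93)) = √(76 + (67 + 8649 + 20832)) = √(76 + 29548) = √29624 = 46*√14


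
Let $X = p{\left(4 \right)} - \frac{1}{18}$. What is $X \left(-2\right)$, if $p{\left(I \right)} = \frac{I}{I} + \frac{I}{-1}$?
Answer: $\frac{55}{9} \approx 6.1111$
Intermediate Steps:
$p{\left(I \right)} = 1 - I$ ($p{\left(I \right)} = 1 + I \left(-1\right) = 1 - I$)
$X = - \frac{55}{18}$ ($X = \left(1 - 4\right) - \frac{1}{18} = -3 - \frac{1}{18} = - \frac{55}{18} \approx -3.0556$)
$X \left(-2\right) = \left(- \frac{55}{18}\right) \left(-2\right) = \frac{55}{9}$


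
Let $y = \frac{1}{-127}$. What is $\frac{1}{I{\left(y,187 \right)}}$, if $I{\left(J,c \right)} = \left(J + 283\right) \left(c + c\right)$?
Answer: $\frac{127}{13441560} \approx 9.4483 \cdot 10^{-6}$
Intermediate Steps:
$y = - \frac{1}{127} \approx -0.007874$
$I{\left(J,c \right)} = 2 c \left(283 + J\right)$ ($I{\left(J,c \right)} = \left(283 + J\right) 2 c = 2 c \left(283 + J\right)$)
$\frac{1}{I{\left(y,187 \right)}} = \frac{1}{2 \cdot 187 \left(283 - \frac{1}{127}\right)} = \frac{1}{2 \cdot 187 \cdot \frac{35940}{127}} = \frac{1}{\frac{13441560}{127}} = \frac{127}{13441560}$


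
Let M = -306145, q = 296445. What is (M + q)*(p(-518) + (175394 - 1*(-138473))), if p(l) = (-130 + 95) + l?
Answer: -3039145800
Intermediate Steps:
p(l) = -35 + l
(M + q)*(p(-518) + (175394 - 1*(-138473))) = (-306145 + 296445)*((-35 - 518) + (175394 - 1*(-138473))) = -9700*(-553 + (175394 + 138473)) = -9700*(-553 + 313867) = -9700*313314 = -3039145800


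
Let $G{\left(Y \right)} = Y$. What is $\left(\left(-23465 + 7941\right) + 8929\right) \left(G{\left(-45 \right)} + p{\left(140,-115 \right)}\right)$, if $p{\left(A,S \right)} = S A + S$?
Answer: $107234700$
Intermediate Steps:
$p{\left(A,S \right)} = S + A S$ ($p{\left(A,S \right)} = A S + S = S + A S$)
$\left(\left(-23465 + 7941\right) + 8929\right) \left(G{\left(-45 \right)} + p{\left(140,-115 \right)}\right) = \left(\left(-23465 + 7941\right) + 8929\right) \left(-45 - 115 \left(1 + 140\right)\right) = \left(-15524 + 8929\right) \left(-45 - 16215\right) = - 6595 \left(-45 - 16215\right) = \left(-6595\right) \left(-16260\right) = 107234700$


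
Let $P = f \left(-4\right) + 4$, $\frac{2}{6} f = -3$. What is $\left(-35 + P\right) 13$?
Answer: $65$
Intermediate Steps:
$f = -9$ ($f = 3 \left(-3\right) = -9$)
$P = 40$ ($P = \left(-9\right) \left(-4\right) + 4 = 36 + 4 = 40$)
$\left(-35 + P\right) 13 = \left(-35 + 40\right) 13 = 5 \cdot 13 = 65$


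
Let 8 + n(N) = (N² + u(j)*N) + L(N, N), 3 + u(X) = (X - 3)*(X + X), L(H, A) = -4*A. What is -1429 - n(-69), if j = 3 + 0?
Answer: -6665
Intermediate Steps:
j = 3
u(X) = -3 + 2*X*(-3 + X) (u(X) = -3 + (X - 3)*(X + X) = -3 + (-3 + X)*(2*X) = -3 + 2*X*(-3 + X))
n(N) = -8 + N² - 7*N (n(N) = -8 + ((N² + (-3 - 6*3 + 2*3²)*N) - 4*N) = -8 + ((N² + (-3 - 18 + 2*9)*N) - 4*N) = -8 + ((N² + (-3 - 18 + 18)*N) - 4*N) = -8 + ((N² - 3*N) - 4*N) = -8 + (N² - 7*N) = -8 + N² - 7*N)
-1429 - n(-69) = -1429 - (-8 + (-69)² - 7*(-69)) = -1429 - (-8 + 4761 + 483) = -1429 - 1*5236 = -1429 - 5236 = -6665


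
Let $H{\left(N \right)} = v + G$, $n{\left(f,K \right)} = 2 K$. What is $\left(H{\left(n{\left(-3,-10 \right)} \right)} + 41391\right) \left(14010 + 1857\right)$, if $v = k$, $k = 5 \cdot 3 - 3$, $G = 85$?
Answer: $658290096$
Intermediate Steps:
$k = 12$ ($k = 15 - 3 = 12$)
$v = 12$
$H{\left(N \right)} = 97$ ($H{\left(N \right)} = 12 + 85 = 97$)
$\left(H{\left(n{\left(-3,-10 \right)} \right)} + 41391\right) \left(14010 + 1857\right) = \left(97 + 41391\right) \left(14010 + 1857\right) = 41488 \cdot 15867 = 658290096$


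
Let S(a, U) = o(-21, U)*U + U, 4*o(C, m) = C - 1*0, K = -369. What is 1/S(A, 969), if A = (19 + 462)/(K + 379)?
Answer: -4/16473 ≈ -0.00024282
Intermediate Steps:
o(C, m) = C/4 (o(C, m) = (C - 1*0)/4 = (C + 0)/4 = C/4)
A = 481/10 (A = (19 + 462)/(-369 + 379) = 481/10 ≈ 48.100)
S(a, U) = -17*U/4 (S(a, U) = ((¼)*(-21))*U + U = -21*U/4 + U = -17*U/4)
1/S(A, 969) = 1/(-17/4*969) = 1/(-16473/4) = -4/16473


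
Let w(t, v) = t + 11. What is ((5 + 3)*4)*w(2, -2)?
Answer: 416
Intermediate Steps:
w(t, v) = 11 + t
((5 + 3)*4)*w(2, -2) = ((5 + 3)*4)*(11 + 2) = (8*4)*13 = 32*13 = 416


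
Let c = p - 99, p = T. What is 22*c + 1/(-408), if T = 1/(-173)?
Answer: -153741101/70584 ≈ -2178.1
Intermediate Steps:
T = -1/173 ≈ -0.0057803
p = -1/173 ≈ -0.0057803
c = -17128/173 (c = -1/173 - 99 = -17128/173 ≈ -99.006)
22*c + 1/(-408) = 22*(-17128/173) + 1/(-408) = -376816/173 - 1/408 = -153741101/70584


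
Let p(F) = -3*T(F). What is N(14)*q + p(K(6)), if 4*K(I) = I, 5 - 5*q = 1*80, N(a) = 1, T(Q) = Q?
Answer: -39/2 ≈ -19.500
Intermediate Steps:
q = -15 (q = 1 - 80/5 = 1 - ⅕*80 = 1 - 16 = -15)
K(I) = I/4
p(F) = -3*F
N(14)*q + p(K(6)) = 1*(-15) - 3*6/4 = -15 - 3*3/2 = -15 - 9/2 = -39/2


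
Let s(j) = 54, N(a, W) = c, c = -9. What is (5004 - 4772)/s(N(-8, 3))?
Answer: 116/27 ≈ 4.2963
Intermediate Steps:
N(a, W) = -9
(5004 - 4772)/s(N(-8, 3)) = (5004 - 4772)/54 = 232*(1/54) = 116/27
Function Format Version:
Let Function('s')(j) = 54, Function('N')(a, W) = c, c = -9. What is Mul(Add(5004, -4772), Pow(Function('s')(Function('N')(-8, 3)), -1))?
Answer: Rational(116, 27) ≈ 4.2963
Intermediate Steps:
Function('N')(a, W) = -9
Mul(Add(5004, -4772), Pow(Function('s')(Function('N')(-8, 3)), -1)) = Mul(Add(5004, -4772), Pow(54, -1)) = Mul(232, Rational(1, 54)) = Rational(116, 27)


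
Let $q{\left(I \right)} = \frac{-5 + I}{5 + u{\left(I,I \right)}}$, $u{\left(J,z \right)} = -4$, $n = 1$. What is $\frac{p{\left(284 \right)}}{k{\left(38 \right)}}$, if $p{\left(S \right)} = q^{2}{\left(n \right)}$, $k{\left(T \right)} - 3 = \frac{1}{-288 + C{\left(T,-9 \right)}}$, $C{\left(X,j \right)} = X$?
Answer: $\frac{4000}{749} \approx 5.3405$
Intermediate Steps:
$q{\left(I \right)} = -5 + I$ ($q{\left(I \right)} = \frac{-5 + I}{5 - 4} = \frac{-5 + I}{1} = \left(-5 + I\right) 1 = -5 + I$)
$k{\left(T \right)} = 3 + \frac{1}{-288 + T}$
$p{\left(S \right)} = 16$ ($p{\left(S \right)} = \left(-5 + 1\right)^{2} = \left(-4\right)^{2} = 16$)
$\frac{p{\left(284 \right)}}{k{\left(38 \right)}} = \frac{16}{\frac{1}{-288 + 38} \left(-863 + 3 \cdot 38\right)} = \frac{16}{\frac{1}{-250} \left(-863 + 114\right)} = \frac{16}{\left(- \frac{1}{250}\right) \left(-749\right)} = \frac{16}{\frac{749}{250}} = 16 \cdot \frac{250}{749} = \frac{4000}{749}$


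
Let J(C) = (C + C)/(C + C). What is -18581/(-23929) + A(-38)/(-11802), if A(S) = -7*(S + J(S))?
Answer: 30442193/40344294 ≈ 0.75456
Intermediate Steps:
J(C) = 1 (J(C) = (2*C)/((2*C)) = (2*C)*(1/(2*C)) = 1)
A(S) = -7 - 7*S (A(S) = -7*(S + 1) = -7*(1 + S) = -7 - 7*S)
-18581/(-23929) + A(-38)/(-11802) = -18581/(-23929) + (-7 - 7*(-38))/(-11802) = -18581*(-1/23929) + (-7 + 266)*(-1/11802) = 18581/23929 + 259*(-1/11802) = 18581/23929 - 37/1686 = 30442193/40344294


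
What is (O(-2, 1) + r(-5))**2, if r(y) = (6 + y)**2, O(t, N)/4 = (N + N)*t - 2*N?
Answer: 529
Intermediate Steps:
O(t, N) = -8*N + 8*N*t (O(t, N) = 4*((N + N)*t - 2*N) = 4*((2*N)*t - 2*N) = 4*(2*N*t - 2*N) = 4*(-2*N + 2*N*t) = -8*N + 8*N*t)
(O(-2, 1) + r(-5))**2 = (8*1*(-1 - 2) + (6 - 5)**2)**2 = (8*1*(-3) + 1**2)**2 = (-24 + 1)**2 = (-23)**2 = 529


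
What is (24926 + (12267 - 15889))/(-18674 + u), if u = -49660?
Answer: -10652/34167 ≈ -0.31176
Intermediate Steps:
(24926 + (12267 - 15889))/(-18674 + u) = (24926 + (12267 - 15889))/(-18674 - 49660) = (24926 - 3622)/(-68334) = 21304*(-1/68334) = -10652/34167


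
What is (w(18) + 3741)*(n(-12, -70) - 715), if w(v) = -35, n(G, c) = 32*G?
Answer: -4072894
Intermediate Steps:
(w(18) + 3741)*(n(-12, -70) - 715) = (-35 + 3741)*(32*(-12) - 715) = 3706*(-384 - 715) = 3706*(-1099) = -4072894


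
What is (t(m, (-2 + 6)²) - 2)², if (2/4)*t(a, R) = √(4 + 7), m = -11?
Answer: 48 - 8*√11 ≈ 21.467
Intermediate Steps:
t(a, R) = 2*√11 (t(a, R) = 2*√(4 + 7) = 2*√11)
(t(m, (-2 + 6)²) - 2)² = (2*√11 - 2)² = (-2 + 2*√11)²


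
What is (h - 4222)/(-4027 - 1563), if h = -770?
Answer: 192/215 ≈ 0.89302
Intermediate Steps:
(h - 4222)/(-4027 - 1563) = (-770 - 4222)/(-4027 - 1563) = -4992/(-5590) = -4992*(-1/5590) = 192/215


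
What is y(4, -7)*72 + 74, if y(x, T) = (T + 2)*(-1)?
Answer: 434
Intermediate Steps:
y(x, T) = -2 - T (y(x, T) = (2 + T)*(-1) = -2 - T)
y(4, -7)*72 + 74 = (-2 - 1*(-7))*72 + 74 = (-2 + 7)*72 + 74 = 5*72 + 74 = 360 + 74 = 434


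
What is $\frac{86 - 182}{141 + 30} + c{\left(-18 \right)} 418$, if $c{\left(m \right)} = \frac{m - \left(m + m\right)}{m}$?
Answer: $- \frac{23858}{57} \approx -418.56$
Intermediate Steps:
$c{\left(m \right)} = -1$ ($c{\left(m \right)} = \frac{m - 2 m}{m} = \frac{\left(-1\right) m}{m} = -1$)
$\frac{86 - 182}{141 + 30} + c{\left(-18 \right)} 418 = \frac{86 - 182}{141 + 30} - 418 = - \frac{96}{171} - 418 = \left(-96\right) \frac{1}{171} - 418 = - \frac{32}{57} - 418 = - \frac{23858}{57}$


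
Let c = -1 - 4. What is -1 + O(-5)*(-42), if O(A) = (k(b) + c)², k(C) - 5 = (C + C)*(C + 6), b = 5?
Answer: -508201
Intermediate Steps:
c = -5
k(C) = 5 + 2*C*(6 + C) (k(C) = 5 + (C + C)*(C + 6) = 5 + (2*C)*(6 + C) = 5 + 2*C*(6 + C))
O(A) = 12100 (O(A) = ((5 + 2*5² + 12*5) - 5)² = ((5 + 2*25 + 60) - 5)² = ((5 + 50 + 60) - 5)² = (115 - 5)² = 110² = 12100)
-1 + O(-5)*(-42) = -1 + 12100*(-42) = -1 - 508200 = -508201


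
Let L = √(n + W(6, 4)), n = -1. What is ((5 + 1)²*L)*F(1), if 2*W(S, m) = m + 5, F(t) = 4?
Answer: 72*√14 ≈ 269.40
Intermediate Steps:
W(S, m) = 5/2 + m/2 (W(S, m) = (m + 5)/2 = (5 + m)/2 = 5/2 + m/2)
L = √14/2 (L = √(-1 + (5/2 + (½)*4)) = √(-1 + (5/2 + 2)) = √(-1 + 9/2) = √(7/2) = √14/2 ≈ 1.8708)
((5 + 1)²*L)*F(1) = ((5 + 1)²*(√14/2))*4 = (6²*(√14/2))*4 = (36*(√14/2))*4 = (18*√14)*4 = 72*√14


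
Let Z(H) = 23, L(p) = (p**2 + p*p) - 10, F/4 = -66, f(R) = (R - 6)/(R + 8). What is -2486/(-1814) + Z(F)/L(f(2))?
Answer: -220719/219494 ≈ -1.0056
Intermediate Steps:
f(R) = (-6 + R)/(8 + R)
F = -264 (F = 4*(-66) = -264)
L(p) = -10 + 2*p**2 (L(p) = (p**2 + p**2) - 10 = 2*p**2 - 10 = -10 + 2*p**2)
-2486/(-1814) + Z(F)/L(f(2)) = -2486/(-1814) + 23/(-10 + 2*((-6 + 2)/(8 + 2))**2) = -2486*(-1/1814) + 23/(-10 + 2*(-4/10)**2) = 1243/907 + 23/(-10 + 2*((1/10)*(-4))**2) = 1243/907 + 23/(-10 + 2*(-2/5)**2) = 1243/907 + 23/(-10 + 2*(4/25)) = 1243/907 + 23/(-10 + 8/25) = 1243/907 + 23/(-242/25) = 1243/907 + 23*(-25/242) = 1243/907 - 575/242 = -220719/219494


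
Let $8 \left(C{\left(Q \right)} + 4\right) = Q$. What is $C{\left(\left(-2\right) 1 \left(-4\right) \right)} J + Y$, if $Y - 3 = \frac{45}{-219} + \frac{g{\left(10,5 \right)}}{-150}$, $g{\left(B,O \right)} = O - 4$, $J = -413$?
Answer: $\frac{13597577}{10950} \approx 1241.8$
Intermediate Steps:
$g{\left(B,O \right)} = -4 + O$ ($g{\left(B,O \right)} = O - 4 = -4 + O$)
$C{\left(Q \right)} = -4 + \frac{Q}{8}$
$Y = \frac{30527}{10950}$ ($Y = 3 + \left(\frac{45}{-219} + \frac{-4 + 5}{-150}\right) = 3 + \left(45 \left(- \frac{1}{219}\right) + 1 \left(- \frac{1}{150}\right)\right) = 3 - \frac{2323}{10950} = \frac{30527}{10950} \approx 2.7879$)
$C{\left(\left(-2\right) 1 \left(-4\right) \right)} J + Y = \left(-4 + \frac{\left(-2\right) 1 \left(-4\right)}{8}\right) \left(-413\right) + \frac{30527}{10950} = \left(-4 + \frac{\left(-2\right) \left(-4\right)}{8}\right) \left(-413\right) + \frac{30527}{10950} = \left(-4 + \frac{1}{8} \cdot 8\right) \left(-413\right) + \frac{30527}{10950} = \left(-4 + 1\right) \left(-413\right) + \frac{30527}{10950} = \left(-3\right) \left(-413\right) + \frac{30527}{10950} = 1239 + \frac{30527}{10950} = \frac{13597577}{10950}$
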